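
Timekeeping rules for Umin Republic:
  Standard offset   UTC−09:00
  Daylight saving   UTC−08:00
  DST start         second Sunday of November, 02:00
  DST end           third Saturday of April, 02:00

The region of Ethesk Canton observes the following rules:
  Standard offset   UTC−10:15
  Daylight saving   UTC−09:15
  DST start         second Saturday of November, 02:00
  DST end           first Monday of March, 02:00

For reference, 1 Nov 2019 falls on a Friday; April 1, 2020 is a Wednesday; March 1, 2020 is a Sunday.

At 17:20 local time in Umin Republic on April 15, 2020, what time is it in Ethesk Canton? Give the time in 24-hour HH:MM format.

1 November 2019 is a Friday, so the first Sunday is November 3 and the second is November 10.
1 April 2020 is a Wednesday, so the first Saturday is April 4 and the third is April 18.
April 15, 2020 falls between 10 November 2019 and 18 April 2020, so daylight saving is in effect and Umin Republic is at UTC−08:00.
17:20 Umin Republic + 8h = 01:20 UTC (rolling into the next day, 16 April 2020).
1 November 2019 is a Friday, so the first Saturday is November 2 and the second is November 9.
1 March 2020 is a Sunday, so the first Monday is March 2.
At the standard offset (UTC−10:15), 01:20 UTC − 10h15m = 15:05 Ethesk Canton standard time (rolling into the previous day, 15 April 2020).
The standard-time date in Ethesk Canton, April 15, 2020, is outside the daylight-saving period (9 November 2019 – 2 March 2020), so Ethesk Canton is on standard time, UTC−10:15.
01:20 UTC − 10h15m = 15:05 Ethesk Canton (rolling into the previous day, 15 April 2020).

15:05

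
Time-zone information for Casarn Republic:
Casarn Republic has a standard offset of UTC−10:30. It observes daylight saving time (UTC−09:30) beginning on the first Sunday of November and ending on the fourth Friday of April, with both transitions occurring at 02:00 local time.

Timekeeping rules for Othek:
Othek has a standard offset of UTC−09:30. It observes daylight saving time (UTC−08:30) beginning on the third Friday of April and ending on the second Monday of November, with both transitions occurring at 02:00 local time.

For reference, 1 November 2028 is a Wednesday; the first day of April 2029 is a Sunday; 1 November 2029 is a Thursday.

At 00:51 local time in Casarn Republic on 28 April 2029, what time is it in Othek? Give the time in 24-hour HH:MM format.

1 November 2028 is a Wednesday, so the first Sunday is November 5.
1 April 2029 is a Sunday, so the first Friday is April 6 and the fourth is April 27.
28 April 2029 is outside the daylight-saving period (5 November 2028 – 27 April 2029), so Casarn Republic is on standard time, UTC−10:30.
00:51 Casarn Republic + 10h30m = 11:21 UTC.
1 April 2029 is a Sunday, so the first Friday is April 6 and the third is April 20.
1 November 2029 is a Thursday, so the first Monday is November 5 and the second is November 12.
At the standard offset (UTC−09:30), 11:21 UTC − 9h30m = 01:51 Othek standard time.
The standard-time date in Othek, 28 April 2029, falls between 20 April and 12 November, so daylight saving is in effect and Othek is at UTC−08:30.
11:21 UTC − 8h30m = 02:51 Othek.

02:51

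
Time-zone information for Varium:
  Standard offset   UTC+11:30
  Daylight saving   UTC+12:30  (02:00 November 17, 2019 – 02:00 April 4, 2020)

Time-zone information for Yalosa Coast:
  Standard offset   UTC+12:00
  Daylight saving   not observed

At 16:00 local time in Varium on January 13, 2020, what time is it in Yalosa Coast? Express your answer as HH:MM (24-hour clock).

15:30

January 13, 2020 falls between 17 November 2019 and 4 April 2020, so daylight saving is in effect and Varium is at UTC+12:30.
16:00 Varium − 12h30m = 03:30 UTC.
Yalosa Coast has no daylight saving, so its offset is UTC+12:00 year-round.
03:30 UTC + 12h = 15:30 Yalosa Coast.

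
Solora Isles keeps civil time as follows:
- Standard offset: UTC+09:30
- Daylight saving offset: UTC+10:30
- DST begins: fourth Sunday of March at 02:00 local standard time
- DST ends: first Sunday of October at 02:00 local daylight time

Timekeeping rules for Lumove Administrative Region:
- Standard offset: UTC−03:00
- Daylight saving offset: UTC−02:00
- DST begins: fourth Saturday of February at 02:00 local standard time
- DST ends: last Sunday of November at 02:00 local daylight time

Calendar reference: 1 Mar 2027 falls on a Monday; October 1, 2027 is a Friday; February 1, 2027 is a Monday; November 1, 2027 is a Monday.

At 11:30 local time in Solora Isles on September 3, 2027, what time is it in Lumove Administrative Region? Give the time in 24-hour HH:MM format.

23:00

1 March 2027 is a Monday, so the first Sunday is March 7 and the fourth is March 28.
1 October 2027 is a Friday, so the first Sunday is October 3.
September 3, 2027 falls between 28 March and 3 October, so daylight saving is in effect and Solora Isles is at UTC+10:30.
11:30 Solora Isles − 10h30m = 01:00 UTC.
1 February 2027 is a Monday, so the first Saturday is February 6 and the fourth is February 27.
1 November 2027 is a Monday, so Sundays fall on 7, 14, 21, 28; the last is November 28.
At the standard offset (UTC−03:00), 01:00 UTC − 3h = 22:00 Lumove Administrative Region standard time (rolling into the previous day, 2 September 2027).
Daylight saving runs 27 February – 28 November; the standard-time date in Lumove Administrative Region, September 2, 2027, is inside that window, so Lumove Administrative Region is at UTC−02:00.
01:00 UTC − 2h = 23:00 Lumove Administrative Region (rolling into the previous day, 2 September 2027).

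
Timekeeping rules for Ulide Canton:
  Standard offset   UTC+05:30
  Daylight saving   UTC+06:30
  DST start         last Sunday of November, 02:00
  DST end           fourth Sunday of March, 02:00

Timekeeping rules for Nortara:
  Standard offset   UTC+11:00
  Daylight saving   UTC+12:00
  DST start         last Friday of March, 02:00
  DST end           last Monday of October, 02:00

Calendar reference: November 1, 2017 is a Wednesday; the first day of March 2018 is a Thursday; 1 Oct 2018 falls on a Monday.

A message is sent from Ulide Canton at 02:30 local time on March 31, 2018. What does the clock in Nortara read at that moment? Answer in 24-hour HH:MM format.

1 November 2017 is a Wednesday, so Sundays fall on 5, 12, 19, 26; the last is November 26.
1 March 2018 is a Thursday, so the first Sunday is March 4 and the fourth is March 25.
March 31, 2018 is outside the daylight-saving period (26 November 2017 – 25 March 2018), so Ulide Canton is on standard time, UTC+05:30.
02:30 Ulide Canton − 5h30m = 21:00 UTC (rolling into the previous day, 30 March 2018).
1 March 2018 is a Thursday, so Fridays fall on 2, 9, 16, 23, 30; the last is March 30.
1 October 2018 is a Monday, so Mondays fall on 1, 8, 15, 22, 29; the last is October 29.
At the standard offset (UTC+11:00), 21:00 UTC + 11h = 08:00 Nortara standard time (rolling into the next day, 31 March 2018).
The standard-time date in Nortara, March 31, 2018, lies within the daylight-saving period (30 March – 29 October), so Nortara is on daylight time, UTC+12:00.
21:00 UTC + 12h = 09:00 Nortara (rolling into the next day, 31 March 2018).

09:00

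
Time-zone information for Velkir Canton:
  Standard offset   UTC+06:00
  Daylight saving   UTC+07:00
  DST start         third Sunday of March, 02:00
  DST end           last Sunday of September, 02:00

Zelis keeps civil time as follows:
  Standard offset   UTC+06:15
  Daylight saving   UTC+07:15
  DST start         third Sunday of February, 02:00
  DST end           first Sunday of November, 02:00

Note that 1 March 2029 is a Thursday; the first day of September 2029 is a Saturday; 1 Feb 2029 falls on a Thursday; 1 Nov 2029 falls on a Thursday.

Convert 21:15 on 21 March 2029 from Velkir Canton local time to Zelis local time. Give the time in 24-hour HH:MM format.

21:30

1 March 2029 is a Thursday, so the first Sunday is March 4 and the third is March 18.
1 September 2029 is a Saturday, so Sundays fall on 2, 9, 16, 23, 30; the last is September 30.
21 March 2029 falls between 18 March and 30 September, so daylight saving is in effect and Velkir Canton is at UTC+07:00.
21:15 Velkir Canton − 7h = 14:15 UTC.
1 February 2029 is a Thursday, so the first Sunday is February 4 and the third is February 18.
1 November 2029 is a Thursday, so the first Sunday is November 4.
At the standard offset (UTC+06:15), 14:15 UTC + 6h15m = 20:30 Zelis standard time.
The standard-time date in Zelis, 21 March 2029, falls between 18 February and 4 November, so daylight saving is in effect and Zelis is at UTC+07:15.
14:15 UTC + 7h15m = 21:30 Zelis.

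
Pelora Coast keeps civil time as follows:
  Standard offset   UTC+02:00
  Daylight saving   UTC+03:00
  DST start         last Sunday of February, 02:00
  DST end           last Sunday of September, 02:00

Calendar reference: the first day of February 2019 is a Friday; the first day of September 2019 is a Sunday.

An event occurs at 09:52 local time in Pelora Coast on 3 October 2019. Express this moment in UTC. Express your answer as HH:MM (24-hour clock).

1 February 2019 is a Friday, so Sundays fall on 3, 10, 17, 24; the last is February 24.
1 September 2019 is a Sunday, so Sundays fall on 1, 8, 15, 22, 29; the last is September 29.
3 October 2019 does not fall between 24 February and 29 September, so daylight saving is not in effect and Pelora Coast is at UTC+02:00.
09:52 local − 2h = 07:52 UTC.

07:52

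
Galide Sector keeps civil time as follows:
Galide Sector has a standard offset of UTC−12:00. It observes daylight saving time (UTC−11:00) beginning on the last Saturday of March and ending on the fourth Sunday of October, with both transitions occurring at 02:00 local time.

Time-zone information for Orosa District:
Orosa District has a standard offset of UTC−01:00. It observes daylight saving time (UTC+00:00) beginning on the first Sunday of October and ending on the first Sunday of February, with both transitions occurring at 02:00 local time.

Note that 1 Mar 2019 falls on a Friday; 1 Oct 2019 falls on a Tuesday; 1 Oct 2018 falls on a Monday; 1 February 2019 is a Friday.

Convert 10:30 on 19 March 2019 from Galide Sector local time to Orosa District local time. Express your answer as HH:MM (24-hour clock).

1 March 2019 is a Friday, so Saturdays fall on 2, 9, 16, 23, 30; the last is March 30.
1 October 2019 is a Tuesday, so the first Sunday is October 6 and the fourth is October 27.
Daylight saving runs 30 March – 27 October; 19 March 2019 is outside that window, so Galide Sector is on standard time at UTC−12:00.
10:30 Galide Sector + 12h = 22:30 UTC.
1 October 2018 is a Monday, so the first Sunday is October 7.
1 February 2019 is a Friday, so the first Sunday is February 3.
At the standard offset (UTC−01:00), 22:30 UTC − 1h = 21:30 Orosa District standard time.
Daylight saving runs 7 October 2018 – 3 February 2019; the standard-time date in Orosa District, 19 March 2019, is outside that window, so Orosa District is on standard time at UTC−01:00.
22:30 UTC − 1h = 21:30 Orosa District.

21:30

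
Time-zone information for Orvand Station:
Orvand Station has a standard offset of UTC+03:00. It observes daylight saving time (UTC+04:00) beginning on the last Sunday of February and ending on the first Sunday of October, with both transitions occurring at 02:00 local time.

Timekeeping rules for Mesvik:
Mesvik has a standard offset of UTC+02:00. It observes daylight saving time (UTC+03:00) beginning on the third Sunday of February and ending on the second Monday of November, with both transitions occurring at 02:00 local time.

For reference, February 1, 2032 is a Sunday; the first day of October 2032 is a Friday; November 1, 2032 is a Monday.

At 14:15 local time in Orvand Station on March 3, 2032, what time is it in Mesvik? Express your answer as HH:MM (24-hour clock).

1 February 2032 is a Sunday, so Sundays fall on 1, 8, 15, 22, 29; the last is February 29.
1 October 2032 is a Friday, so the first Sunday is October 3.
March 3, 2032 lies within the daylight-saving period (29 February – 3 October), so Orvand Station is on daylight time, UTC+04:00.
14:15 Orvand Station − 4h = 10:15 UTC.
1 February 2032 is a Sunday, so the first Sunday is February 1 and the third is February 15.
1 November 2032 is a Monday, so the first Monday is November 1 and the second is November 8.
At the standard offset (UTC+02:00), 10:15 UTC + 2h = 12:15 Mesvik standard time.
Daylight saving runs 15 February – 8 November; the standard-time date in Mesvik, March 3, 2032, is inside that window, so Mesvik is at UTC+03:00.
10:15 UTC + 3h = 13:15 Mesvik.

13:15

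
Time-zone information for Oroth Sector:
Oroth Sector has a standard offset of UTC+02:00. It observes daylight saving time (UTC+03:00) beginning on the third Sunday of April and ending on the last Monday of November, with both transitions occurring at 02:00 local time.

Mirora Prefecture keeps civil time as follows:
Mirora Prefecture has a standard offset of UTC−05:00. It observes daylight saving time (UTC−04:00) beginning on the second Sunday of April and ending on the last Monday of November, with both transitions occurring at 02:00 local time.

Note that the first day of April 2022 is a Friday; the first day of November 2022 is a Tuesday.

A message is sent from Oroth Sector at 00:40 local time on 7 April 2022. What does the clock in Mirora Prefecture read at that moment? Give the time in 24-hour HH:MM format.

17:40

1 April 2022 is a Friday, so the first Sunday is April 3 and the third is April 17.
1 November 2022 is a Tuesday, so Mondays fall on 7, 14, 21, 28; the last is November 28.
7 April 2022 does not fall between 17 April and 28 November, so daylight saving is not in effect and Oroth Sector is at UTC+02:00.
00:40 Oroth Sector − 2h = 22:40 UTC (rolling into the previous day, 6 April 2022).
1 April 2022 is a Friday, so the first Sunday is April 3 and the second is April 10.
1 November 2022 is a Tuesday, so Mondays fall on 7, 14, 21, 28; the last is November 28.
At the standard offset (UTC−05:00), 22:40 UTC − 5h = 17:40 Mirora Prefecture standard time.
The standard-time date in Mirora Prefecture, 6 April 2022, does not fall between 10 April and 28 November, so daylight saving is not in effect and Mirora Prefecture is at UTC−05:00.
22:40 UTC − 5h = 17:40 Mirora Prefecture.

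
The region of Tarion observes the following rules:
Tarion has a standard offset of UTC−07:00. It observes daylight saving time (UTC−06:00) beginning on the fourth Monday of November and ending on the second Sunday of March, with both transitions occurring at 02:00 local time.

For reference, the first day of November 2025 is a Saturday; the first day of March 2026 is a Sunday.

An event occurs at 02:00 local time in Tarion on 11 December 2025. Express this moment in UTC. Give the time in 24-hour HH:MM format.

1 November 2025 is a Saturday, so the first Monday is November 3 and the fourth is November 24.
1 March 2026 is a Sunday, so the first Sunday is March 1 and the second is March 8.
11 December 2025 falls between 24 November 2025 and 8 March 2026, so daylight saving is in effect and Tarion is at UTC−06:00.
02:00 local + 6h = 08:00 UTC.

08:00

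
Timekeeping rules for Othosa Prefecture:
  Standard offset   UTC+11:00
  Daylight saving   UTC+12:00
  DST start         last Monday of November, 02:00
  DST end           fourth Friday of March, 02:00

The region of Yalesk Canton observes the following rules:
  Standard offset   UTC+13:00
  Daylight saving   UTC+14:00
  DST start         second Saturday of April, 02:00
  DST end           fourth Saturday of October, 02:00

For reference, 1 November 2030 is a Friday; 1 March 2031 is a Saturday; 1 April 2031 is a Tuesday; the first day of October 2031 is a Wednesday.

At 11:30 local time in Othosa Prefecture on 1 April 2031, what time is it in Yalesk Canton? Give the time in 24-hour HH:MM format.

1 November 2030 is a Friday, so Mondays fall on 4, 11, 18, 25; the last is November 25.
1 March 2031 is a Saturday, so the first Friday is March 7 and the fourth is March 28.
1 April 2031 is outside the daylight-saving period (25 November 2030 – 28 March 2031), so Othosa Prefecture is on standard time, UTC+11:00.
11:30 Othosa Prefecture − 11h = 00:30 UTC.
1 April 2031 is a Tuesday, so the first Saturday is April 5 and the second is April 12.
1 October 2031 is a Wednesday, so the first Saturday is October 4 and the fourth is October 25.
At the standard offset (UTC+13:00), 00:30 UTC + 13h = 13:30 Yalesk Canton standard time.
The standard-time date in Yalesk Canton, 1 April 2031, does not fall between 12 April and 25 October, so daylight saving is not in effect and Yalesk Canton is at UTC+13:00.
00:30 UTC + 13h = 13:30 Yalesk Canton.

13:30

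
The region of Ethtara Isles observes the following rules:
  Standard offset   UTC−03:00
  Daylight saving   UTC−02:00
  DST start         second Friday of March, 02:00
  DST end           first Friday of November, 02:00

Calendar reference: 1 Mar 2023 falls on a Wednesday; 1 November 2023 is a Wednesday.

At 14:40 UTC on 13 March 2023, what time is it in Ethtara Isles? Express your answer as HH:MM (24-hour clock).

12:40

1 March 2023 is a Wednesday, so the first Friday is March 3 and the second is March 10.
1 November 2023 is a Wednesday, so the first Friday is November 3.
At the standard offset (UTC−03:00), 14:40 UTC − 3h = 11:40 Ethtara Isles standard time.
The standard-time date in Ethtara Isles, 13 March 2023, lies within the daylight-saving period (10 March – 3 November), so Ethtara Isles is on daylight time, UTC−02:00.
14:40 UTC − 2h = 12:40 local.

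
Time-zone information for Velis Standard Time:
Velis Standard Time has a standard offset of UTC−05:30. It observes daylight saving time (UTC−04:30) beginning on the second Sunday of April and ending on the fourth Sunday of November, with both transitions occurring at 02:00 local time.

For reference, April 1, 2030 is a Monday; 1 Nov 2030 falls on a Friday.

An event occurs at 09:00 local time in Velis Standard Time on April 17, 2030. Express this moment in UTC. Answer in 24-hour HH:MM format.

13:30

1 April 2030 is a Monday, so the first Sunday is April 7 and the second is April 14.
1 November 2030 is a Friday, so the first Sunday is November 3 and the fourth is November 24.
April 17, 2030 falls between 14 April and 24 November, so daylight saving is in effect and Velis Standard Time is at UTC−04:30.
09:00 local + 4h30m = 13:30 UTC.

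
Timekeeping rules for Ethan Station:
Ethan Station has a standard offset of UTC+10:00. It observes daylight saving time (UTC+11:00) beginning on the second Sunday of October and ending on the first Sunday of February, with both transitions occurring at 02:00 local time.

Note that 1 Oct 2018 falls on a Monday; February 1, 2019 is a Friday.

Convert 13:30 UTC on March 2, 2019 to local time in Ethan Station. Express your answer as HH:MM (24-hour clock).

1 October 2018 is a Monday, so the first Sunday is October 7 and the second is October 14.
1 February 2019 is a Friday, so the first Sunday is February 3.
At the standard offset (UTC+10:00), 13:30 UTC + 10h = 23:30 Ethan Station standard time.
Daylight saving runs 14 October 2018 – 3 February 2019; the standard-time date in Ethan Station, March 2, 2019, is outside that window, so Ethan Station is on standard time at UTC+10:00.
13:30 UTC + 10h = 23:30 local.

23:30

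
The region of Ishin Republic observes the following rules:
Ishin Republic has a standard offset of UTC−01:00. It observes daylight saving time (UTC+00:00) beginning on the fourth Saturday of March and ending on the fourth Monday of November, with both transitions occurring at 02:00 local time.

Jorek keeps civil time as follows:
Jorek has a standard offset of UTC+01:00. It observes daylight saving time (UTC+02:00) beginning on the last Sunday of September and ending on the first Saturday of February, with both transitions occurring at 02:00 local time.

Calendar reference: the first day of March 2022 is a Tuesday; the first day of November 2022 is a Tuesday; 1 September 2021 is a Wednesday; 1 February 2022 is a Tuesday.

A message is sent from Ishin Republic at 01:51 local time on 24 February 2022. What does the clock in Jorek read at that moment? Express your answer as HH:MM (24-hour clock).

03:51

1 March 2022 is a Tuesday, so the first Saturday is March 5 and the fourth is March 26.
1 November 2022 is a Tuesday, so the first Monday is November 7 and the fourth is November 28.
24 February 2022 is outside the daylight-saving period (26 March – 28 November), so Ishin Republic is on standard time, UTC−01:00.
01:51 Ishin Republic + 1h = 02:51 UTC.
1 September 2021 is a Wednesday, so Sundays fall on 5, 12, 19, 26; the last is September 26.
1 February 2022 is a Tuesday, so the first Saturday is February 5.
At the standard offset (UTC+01:00), 02:51 UTC + 1h = 03:51 Jorek standard time.
The standard-time date in Jorek, 24 February 2022, is outside the daylight-saving period (26 September 2021 – 5 February 2022), so Jorek is on standard time, UTC+01:00.
02:51 UTC + 1h = 03:51 Jorek.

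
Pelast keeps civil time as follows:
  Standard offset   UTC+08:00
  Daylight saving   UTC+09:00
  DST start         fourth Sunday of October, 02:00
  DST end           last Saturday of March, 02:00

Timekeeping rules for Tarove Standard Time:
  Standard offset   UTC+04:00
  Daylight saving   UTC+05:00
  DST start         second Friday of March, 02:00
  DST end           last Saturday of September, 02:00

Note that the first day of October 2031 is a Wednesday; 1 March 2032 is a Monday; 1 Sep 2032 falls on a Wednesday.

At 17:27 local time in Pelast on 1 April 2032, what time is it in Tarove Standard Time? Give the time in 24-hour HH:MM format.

14:27

1 October 2031 is a Wednesday, so the first Sunday is October 5 and the fourth is October 26.
1 March 2032 is a Monday, so Saturdays fall on 6, 13, 20, 27; the last is March 27.
1 April 2032 is outside the daylight-saving period (26 October 2031 – 27 March 2032), so Pelast is on standard time, UTC+08:00.
17:27 Pelast − 8h = 09:27 UTC.
1 March 2032 is a Monday, so the first Friday is March 5 and the second is March 12.
1 September 2032 is a Wednesday, so Saturdays fall on 4, 11, 18, 25; the last is September 25.
At the standard offset (UTC+04:00), 09:27 UTC + 4h = 13:27 Tarove Standard Time standard time.
The standard-time date in Tarove Standard Time, 1 April 2032, falls between 12 March and 25 September, so daylight saving is in effect and Tarove Standard Time is at UTC+05:00.
09:27 UTC + 5h = 14:27 Tarove Standard Time.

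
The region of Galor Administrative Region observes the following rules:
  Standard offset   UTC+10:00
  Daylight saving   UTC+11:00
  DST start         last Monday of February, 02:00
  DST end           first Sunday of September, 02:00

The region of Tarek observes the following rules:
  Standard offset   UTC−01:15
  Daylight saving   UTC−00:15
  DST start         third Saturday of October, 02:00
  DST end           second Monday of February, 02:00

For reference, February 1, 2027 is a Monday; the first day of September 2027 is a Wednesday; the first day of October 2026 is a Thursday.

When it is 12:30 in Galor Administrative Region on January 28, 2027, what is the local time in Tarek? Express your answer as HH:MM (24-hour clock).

1 February 2027 is a Monday, so Mondays fall on 1, 8, 15, 22; the last is February 22.
1 September 2027 is a Wednesday, so the first Sunday is September 5.
Daylight saving runs 22 February – 5 September; January 28, 2027 is outside that window, so Galor Administrative Region is on standard time at UTC+10:00.
12:30 Galor Administrative Region − 10h = 02:30 UTC.
1 October 2026 is a Thursday, so the first Saturday is October 3 and the third is October 17.
1 February 2027 is a Monday, so the first Monday is February 1 and the second is February 8.
At the standard offset (UTC−01:15), 02:30 UTC − 1h15m = 01:15 Tarek standard time.
The standard-time date in Tarek, January 28, 2027, falls between 17 October 2026 and 8 February 2027, so daylight saving is in effect and Tarek is at UTC−00:15.
02:30 UTC − 0h15m = 02:15 Tarek.

02:15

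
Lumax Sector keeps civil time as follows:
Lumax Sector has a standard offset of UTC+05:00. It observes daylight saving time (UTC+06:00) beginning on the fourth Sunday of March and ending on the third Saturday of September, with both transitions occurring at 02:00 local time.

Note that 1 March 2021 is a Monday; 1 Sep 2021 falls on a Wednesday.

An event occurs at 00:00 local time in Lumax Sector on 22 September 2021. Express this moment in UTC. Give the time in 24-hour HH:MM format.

19:00

1 March 2021 is a Monday, so the first Sunday is March 7 and the fourth is March 28.
1 September 2021 is a Wednesday, so the first Saturday is September 4 and the third is September 18.
22 September 2021 does not fall between 28 March and 18 September, so daylight saving is not in effect and Lumax Sector is at UTC+05:00.
00:00 local − 5h = 19:00 UTC (rolling into the previous day, 21 September 2021).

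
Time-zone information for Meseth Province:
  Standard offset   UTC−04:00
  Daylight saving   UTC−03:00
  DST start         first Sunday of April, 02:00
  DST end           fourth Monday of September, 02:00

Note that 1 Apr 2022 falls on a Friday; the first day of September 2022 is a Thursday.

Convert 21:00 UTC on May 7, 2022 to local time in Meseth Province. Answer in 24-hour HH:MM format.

1 April 2022 is a Friday, so the first Sunday is April 3.
1 September 2022 is a Thursday, so the first Monday is September 5 and the fourth is September 26.
At the standard offset (UTC−04:00), 21:00 UTC − 4h = 17:00 Meseth Province standard time.
The standard-time date in Meseth Province, May 7, 2022, lies within the daylight-saving period (3 April – 26 September), so Meseth Province is on daylight time, UTC−03:00.
21:00 UTC − 3h = 18:00 local.

18:00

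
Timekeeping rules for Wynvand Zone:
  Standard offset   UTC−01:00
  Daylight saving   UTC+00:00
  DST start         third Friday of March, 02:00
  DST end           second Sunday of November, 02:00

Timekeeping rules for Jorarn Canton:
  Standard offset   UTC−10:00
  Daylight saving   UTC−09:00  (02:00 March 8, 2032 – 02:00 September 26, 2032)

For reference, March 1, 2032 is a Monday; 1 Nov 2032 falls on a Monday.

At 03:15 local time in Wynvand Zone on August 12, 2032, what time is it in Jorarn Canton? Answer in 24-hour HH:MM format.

1 March 2032 is a Monday, so the first Friday is March 5 and the third is March 19.
1 November 2032 is a Monday, so the first Sunday is November 7 and the second is November 14.
August 12, 2032 lies within the daylight-saving period (19 March – 14 November), so Wynvand Zone is on daylight time, UTC+00:00.
03:15 Wynvand Zone − 0h = 03:15 UTC.
At the standard offset (UTC−10:00), 03:15 UTC − 10h = 17:15 Jorarn Canton standard time (rolling into the previous day, 11 August 2032).
Daylight saving runs 8 March – 26 September; the standard-time date in Jorarn Canton, August 11, 2032, is inside that window, so Jorarn Canton is at UTC−09:00.
03:15 UTC − 9h = 18:15 Jorarn Canton (rolling into the previous day, 11 August 2032).

18:15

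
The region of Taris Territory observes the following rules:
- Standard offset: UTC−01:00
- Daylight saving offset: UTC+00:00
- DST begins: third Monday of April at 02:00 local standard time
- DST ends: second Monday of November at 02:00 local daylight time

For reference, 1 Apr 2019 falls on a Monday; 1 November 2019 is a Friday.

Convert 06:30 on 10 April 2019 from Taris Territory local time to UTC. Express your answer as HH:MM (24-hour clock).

1 April 2019 is a Monday, so the first Monday is April 1 and the third is April 15.
1 November 2019 is a Friday, so the first Monday is November 4 and the second is November 11.
10 April 2019 is outside the daylight-saving period (15 April – 11 November), so Taris Territory is on standard time, UTC−01:00.
06:30 local + 1h = 07:30 UTC.

07:30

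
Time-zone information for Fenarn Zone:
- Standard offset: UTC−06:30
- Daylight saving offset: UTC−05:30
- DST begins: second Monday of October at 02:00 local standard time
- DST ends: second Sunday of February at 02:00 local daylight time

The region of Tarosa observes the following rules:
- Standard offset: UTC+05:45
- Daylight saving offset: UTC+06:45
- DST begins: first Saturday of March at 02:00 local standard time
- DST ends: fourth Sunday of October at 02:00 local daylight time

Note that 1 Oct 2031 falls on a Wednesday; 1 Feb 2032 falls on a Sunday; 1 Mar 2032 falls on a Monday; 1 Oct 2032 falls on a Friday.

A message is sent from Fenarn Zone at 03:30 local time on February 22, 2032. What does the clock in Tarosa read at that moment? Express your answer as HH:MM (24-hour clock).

15:45

1 October 2031 is a Wednesday, so the first Monday is October 6 and the second is October 13.
1 February 2032 is a Sunday, so the first Sunday is February 1 and the second is February 8.
February 22, 2032 does not fall between 13 October 2031 and 8 February 2032, so daylight saving is not in effect and Fenarn Zone is at UTC−06:30.
03:30 Fenarn Zone + 6h30m = 10:00 UTC.
1 March 2032 is a Monday, so the first Saturday is March 6.
1 October 2032 is a Friday, so the first Sunday is October 3 and the fourth is October 24.
At the standard offset (UTC+05:45), 10:00 UTC + 5h45m = 15:45 Tarosa standard time.
The standard-time date in Tarosa, February 22, 2032, is outside the daylight-saving period (6 March – 24 October), so Tarosa is on standard time, UTC+05:45.
10:00 UTC + 5h45m = 15:45 Tarosa.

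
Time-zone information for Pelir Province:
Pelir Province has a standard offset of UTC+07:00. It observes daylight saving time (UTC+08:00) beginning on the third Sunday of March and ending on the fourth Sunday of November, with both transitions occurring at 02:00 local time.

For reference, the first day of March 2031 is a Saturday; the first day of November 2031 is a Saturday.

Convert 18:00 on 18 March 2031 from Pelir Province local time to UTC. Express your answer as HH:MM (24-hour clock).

1 March 2031 is a Saturday, so the first Sunday is March 2 and the third is March 16.
1 November 2031 is a Saturday, so the first Sunday is November 2 and the fourth is November 23.
Daylight saving runs 16 March – 23 November; 18 March 2031 is inside that window, so Pelir Province is at UTC+08:00.
18:00 local − 8h = 10:00 UTC.

10:00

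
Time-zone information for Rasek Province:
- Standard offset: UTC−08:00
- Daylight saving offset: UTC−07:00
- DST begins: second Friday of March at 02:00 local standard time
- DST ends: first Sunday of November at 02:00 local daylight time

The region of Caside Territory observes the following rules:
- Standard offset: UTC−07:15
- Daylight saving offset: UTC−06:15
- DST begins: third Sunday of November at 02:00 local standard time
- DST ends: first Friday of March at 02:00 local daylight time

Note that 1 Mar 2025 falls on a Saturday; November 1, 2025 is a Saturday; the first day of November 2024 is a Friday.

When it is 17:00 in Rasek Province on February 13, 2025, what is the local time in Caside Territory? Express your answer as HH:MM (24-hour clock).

1 March 2025 is a Saturday, so the first Friday is March 7 and the second is March 14.
1 November 2025 is a Saturday, so the first Sunday is November 2.
February 13, 2025 does not fall between 14 March and 2 November, so daylight saving is not in effect and Rasek Province is at UTC−08:00.
17:00 Rasek Province + 8h = 01:00 UTC (rolling into the next day, 14 February 2025).
1 November 2024 is a Friday, so the first Sunday is November 3 and the third is November 17.
1 March 2025 is a Saturday, so the first Friday is March 7.
At the standard offset (UTC−07:15), 01:00 UTC − 7h15m = 17:45 Caside Territory standard time (rolling into the previous day, 13 February 2025).
The standard-time date in Caside Territory, February 13, 2025, falls between 17 November 2024 and 7 March 2025, so daylight saving is in effect and Caside Territory is at UTC−06:15.
01:00 UTC − 6h15m = 18:45 Caside Territory (rolling into the previous day, 13 February 2025).

18:45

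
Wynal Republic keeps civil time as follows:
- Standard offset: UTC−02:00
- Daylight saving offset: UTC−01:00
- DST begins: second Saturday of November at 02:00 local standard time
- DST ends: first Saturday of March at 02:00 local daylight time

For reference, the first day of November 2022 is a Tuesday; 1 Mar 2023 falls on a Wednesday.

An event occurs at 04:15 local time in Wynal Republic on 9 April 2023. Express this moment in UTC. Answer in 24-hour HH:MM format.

06:15

1 November 2022 is a Tuesday, so the first Saturday is November 5 and the second is November 12.
1 March 2023 is a Wednesday, so the first Saturday is March 4.
Daylight saving runs 12 November 2022 – 4 March 2023; 9 April 2023 is outside that window, so Wynal Republic is on standard time at UTC−02:00.
04:15 local + 2h = 06:15 UTC.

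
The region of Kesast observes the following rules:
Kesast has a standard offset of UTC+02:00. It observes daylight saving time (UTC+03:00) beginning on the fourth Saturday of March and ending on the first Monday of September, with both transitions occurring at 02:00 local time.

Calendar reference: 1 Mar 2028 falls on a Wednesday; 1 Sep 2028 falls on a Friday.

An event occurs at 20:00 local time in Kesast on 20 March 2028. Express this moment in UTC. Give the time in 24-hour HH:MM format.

18:00

1 March 2028 is a Wednesday, so the first Saturday is March 4 and the fourth is March 25.
1 September 2028 is a Friday, so the first Monday is September 4.
Daylight saving runs 25 March – 4 September; 20 March 2028 is outside that window, so Kesast is on standard time at UTC+02:00.
20:00 local − 2h = 18:00 UTC.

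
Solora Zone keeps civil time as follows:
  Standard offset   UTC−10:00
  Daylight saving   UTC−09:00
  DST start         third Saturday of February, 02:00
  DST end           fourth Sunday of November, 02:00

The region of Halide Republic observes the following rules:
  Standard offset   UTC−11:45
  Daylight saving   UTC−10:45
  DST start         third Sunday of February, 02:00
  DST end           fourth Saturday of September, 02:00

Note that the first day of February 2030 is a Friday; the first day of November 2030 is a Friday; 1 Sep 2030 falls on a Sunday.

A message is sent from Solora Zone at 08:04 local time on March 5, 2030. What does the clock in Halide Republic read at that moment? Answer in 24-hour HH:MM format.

06:19

1 February 2030 is a Friday, so the first Saturday is February 2 and the third is February 16.
1 November 2030 is a Friday, so the first Sunday is November 3 and the fourth is November 24.
March 5, 2030 falls between 16 February and 24 November, so daylight saving is in effect and Solora Zone is at UTC−09:00.
08:04 Solora Zone + 9h = 17:04 UTC.
1 February 2030 is a Friday, so the first Sunday is February 3 and the third is February 17.
1 September 2030 is a Sunday, so the first Saturday is September 7 and the fourth is September 28.
At the standard offset (UTC−11:45), 17:04 UTC − 11h45m = 05:19 Halide Republic standard time.
Daylight saving runs 17 February – 28 September; the standard-time date in Halide Republic, March 5, 2030, is inside that window, so Halide Republic is at UTC−10:45.
17:04 UTC − 10h45m = 06:19 Halide Republic.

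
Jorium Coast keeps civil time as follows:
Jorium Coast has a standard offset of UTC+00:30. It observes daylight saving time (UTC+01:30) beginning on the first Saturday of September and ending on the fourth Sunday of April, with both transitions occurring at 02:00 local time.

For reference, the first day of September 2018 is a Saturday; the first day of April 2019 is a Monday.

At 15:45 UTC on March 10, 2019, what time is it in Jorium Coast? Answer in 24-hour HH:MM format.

17:15

1 September 2018 is a Saturday, so the first Saturday is September 1.
1 April 2019 is a Monday, so the first Sunday is April 7 and the fourth is April 28.
At the standard offset (UTC+00:30), 15:45 UTC + 0h30m = 16:15 Jorium Coast standard time.
The standard-time date in Jorium Coast, March 10, 2019, lies within the daylight-saving period (1 September 2018 – 28 April 2019), so Jorium Coast is on daylight time, UTC+01:30.
15:45 UTC + 1h30m = 17:15 local.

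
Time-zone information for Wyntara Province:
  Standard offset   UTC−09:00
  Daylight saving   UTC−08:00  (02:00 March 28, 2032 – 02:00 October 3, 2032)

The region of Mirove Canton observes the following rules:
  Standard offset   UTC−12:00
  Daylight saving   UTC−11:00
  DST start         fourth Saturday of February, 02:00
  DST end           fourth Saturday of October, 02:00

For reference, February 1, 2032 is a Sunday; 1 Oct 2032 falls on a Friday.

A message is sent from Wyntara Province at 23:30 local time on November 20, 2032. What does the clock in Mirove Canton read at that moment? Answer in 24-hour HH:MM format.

Daylight saving runs 28 March – 3 October; November 20, 2032 is outside that window, so Wyntara Province is on standard time at UTC−09:00.
23:30 Wyntara Province + 9h = 08:30 UTC (rolling into the next day, 21 November 2032).
1 February 2032 is a Sunday, so the first Saturday is February 7 and the fourth is February 28.
1 October 2032 is a Friday, so the first Saturday is October 2 and the fourth is October 23.
At the standard offset (UTC−12:00), 08:30 UTC − 12h = 20:30 Mirove Canton standard time (rolling into the previous day, 20 November 2032).
The standard-time date in Mirove Canton, November 20, 2032, does not fall between 28 February and 23 October, so daylight saving is not in effect and Mirove Canton is at UTC−12:00.
08:30 UTC − 12h = 20:30 Mirove Canton (rolling into the previous day, 20 November 2032).

20:30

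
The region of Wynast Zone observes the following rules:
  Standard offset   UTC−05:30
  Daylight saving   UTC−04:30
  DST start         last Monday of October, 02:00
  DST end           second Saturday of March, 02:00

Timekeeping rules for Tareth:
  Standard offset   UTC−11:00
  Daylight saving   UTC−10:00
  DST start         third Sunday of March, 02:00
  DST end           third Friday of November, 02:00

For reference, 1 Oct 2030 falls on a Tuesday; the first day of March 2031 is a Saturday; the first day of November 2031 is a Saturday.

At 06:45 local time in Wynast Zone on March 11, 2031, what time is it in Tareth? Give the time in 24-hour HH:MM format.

01:15

1 October 2030 is a Tuesday, so Mondays fall on 7, 14, 21, 28; the last is October 28.
1 March 2031 is a Saturday, so the first Saturday is March 1 and the second is March 8.
March 11, 2031 does not fall between 28 October 2030 and 8 March 2031, so daylight saving is not in effect and Wynast Zone is at UTC−05:30.
06:45 Wynast Zone + 5h30m = 12:15 UTC.
1 March 2031 is a Saturday, so the first Sunday is March 2 and the third is March 16.
1 November 2031 is a Saturday, so the first Friday is November 7 and the third is November 21.
At the standard offset (UTC−11:00), 12:15 UTC − 11h = 01:15 Tareth standard time.
Daylight saving runs 16 March – 21 November; the standard-time date in Tareth, March 11, 2031, is outside that window, so Tareth is on standard time at UTC−11:00.
12:15 UTC − 11h = 01:15 Tareth.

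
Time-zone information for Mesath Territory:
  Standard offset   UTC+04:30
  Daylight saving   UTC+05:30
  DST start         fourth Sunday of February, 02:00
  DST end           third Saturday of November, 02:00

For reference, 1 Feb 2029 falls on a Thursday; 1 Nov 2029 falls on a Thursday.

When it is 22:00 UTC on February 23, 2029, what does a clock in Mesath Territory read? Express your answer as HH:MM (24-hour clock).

02:30

1 February 2029 is a Thursday, so the first Sunday is February 4 and the fourth is February 25.
1 November 2029 is a Thursday, so the first Saturday is November 3 and the third is November 17.
At the standard offset (UTC+04:30), 22:00 UTC + 4h30m = 02:30 Mesath Territory standard time (rolling into the next day, 24 February 2029).
The standard-time date in Mesath Territory, February 24, 2029, does not fall between 25 February and 17 November, so daylight saving is not in effect and Mesath Territory is at UTC+04:30.
22:00 UTC + 4h30m = 02:30 local (rolling into the next day, 24 February 2029).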